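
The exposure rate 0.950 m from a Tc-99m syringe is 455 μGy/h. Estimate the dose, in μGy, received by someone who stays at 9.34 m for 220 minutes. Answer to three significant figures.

Applying the 1/r² law, rate at 9.34 m:
(0.950/9.34)² = 0.01035, so 455 × 0.01035 = 4.709 μGy/h.
Dose = rate × time = 4.709 μGy/h × 3.667 h = 17.27 μGy.

17.3 μGy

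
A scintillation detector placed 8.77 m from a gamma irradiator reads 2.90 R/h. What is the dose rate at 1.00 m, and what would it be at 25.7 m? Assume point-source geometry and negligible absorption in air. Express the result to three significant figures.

223 R/h; 0.338 R/h

Applying the 1/r² law,
At 1.00 m: (8.77/1.00)² = 76.91, so 2.90 × 76.91 = 223.0 R/h
At 25.7 m: (1.00/25.7)² = 0.001514, so 223.0 × 0.001514 = 0.3376 R/h.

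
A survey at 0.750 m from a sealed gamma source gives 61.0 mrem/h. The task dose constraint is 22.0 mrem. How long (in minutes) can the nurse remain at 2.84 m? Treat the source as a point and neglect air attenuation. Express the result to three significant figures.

310 min

By the inverse-square law, rate at 2.84 m:
(0.750/2.84)² = 0.06974, so 61.0 × 0.06974 = 4.254 mrem/h.
Stay time = 22.0 mrem ÷ 4.254 mrem/h = 5.172 h = 310.3 min.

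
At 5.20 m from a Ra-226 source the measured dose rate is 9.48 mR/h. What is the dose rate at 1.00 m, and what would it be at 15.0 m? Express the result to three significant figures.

256 mR/h; 1.14 mR/h

Intensity scales as (d₁/d₂)², so
At 1.00 m: (5.20/1.00)² = 27.04, so 9.48 × 27.04 = 256.3 mR/h
At 15.0 m: (1.00/15.0)² = 0.004444, so 256.3 × 0.004444 = 1.139 mR/h.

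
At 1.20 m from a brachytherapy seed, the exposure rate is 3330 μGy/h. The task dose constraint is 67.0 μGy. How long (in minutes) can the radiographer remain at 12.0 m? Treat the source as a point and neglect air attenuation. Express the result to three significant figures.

Using I₁d₁² = I₂d₂², rate at 12.0 m:
3330 × (1.20/12.0)² = 3330 × 0.01000 = 33.30 μGy/h.
Stay time = 67.0 μGy ÷ 33.30 μGy/h = 2.012 h = 120.7 min.

121 min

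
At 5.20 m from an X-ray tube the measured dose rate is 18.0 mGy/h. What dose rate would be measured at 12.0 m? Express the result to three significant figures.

3.38 mGy/h

Intensity scales as (d₁/d₂)², so scaling from 5.20 m to 12.0 m:
(5.20/12.0)² = 0.1878, so 18.0 × 0.1878 = 3.380 mGy/h.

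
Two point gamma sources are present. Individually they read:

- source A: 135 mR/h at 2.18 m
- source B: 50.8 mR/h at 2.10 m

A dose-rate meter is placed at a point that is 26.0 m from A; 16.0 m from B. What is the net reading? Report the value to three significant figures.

Each source contributes Iᵢ·(dᵢ/rᵢ)²; contributions add.
A: 135 × (2.18/26.0)² = 0.9491 mR/h
B: 50.8 × (2.10/16.0)² = 0.8751 mR/h
Total = 0.9491 + 0.8751 = 1.824 mR/h.

1.82 mR/h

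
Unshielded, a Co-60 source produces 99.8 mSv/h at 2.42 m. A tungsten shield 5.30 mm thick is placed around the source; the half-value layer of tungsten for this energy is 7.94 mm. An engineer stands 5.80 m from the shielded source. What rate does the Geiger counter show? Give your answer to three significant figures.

Distance alone: (2.42/5.80)² = 0.1741, so 99.8 × 0.1741 = 17.38 mSv/h.
Shield: 5.30/7.94 = 0.6675 half-value layers → attenuation 2^(−0.6675) = 0.6296.
Combined: 17.38 × 0.6296 = 10.94 mSv/h.

10.9 mSv/h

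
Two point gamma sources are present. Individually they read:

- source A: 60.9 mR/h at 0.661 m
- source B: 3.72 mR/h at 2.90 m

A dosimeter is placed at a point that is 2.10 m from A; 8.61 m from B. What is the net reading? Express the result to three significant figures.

6.46 mR/h

Each source contributes Iᵢ·(dᵢ/rᵢ)²; contributions add.
A: 60.9 × (0.661/2.10)² = 6.034 mR/h
B: 3.72 × (2.90/8.61)² = 0.4220 mR/h
Total = 6.034 + 0.4220 = 6.456 mR/h.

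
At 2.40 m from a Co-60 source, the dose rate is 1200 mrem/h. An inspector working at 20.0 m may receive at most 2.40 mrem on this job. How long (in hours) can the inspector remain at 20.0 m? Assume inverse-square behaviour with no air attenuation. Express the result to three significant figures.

0.139 h

Using I₁d₁² = I₂d₂², rate at 20.0 m:
1200 × (2.40/20.0)² = 1200 × 0.01440 = 17.28 mrem/h.
Stay time = 2.40 mrem ÷ 17.28 mrem/h = 0.1389 h.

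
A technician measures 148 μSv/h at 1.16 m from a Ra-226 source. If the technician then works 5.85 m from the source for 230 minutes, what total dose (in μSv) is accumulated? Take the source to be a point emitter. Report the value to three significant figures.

Using I₁d₁² = I₂d₂², rate at 5.85 m:
(1.16/5.85)² = 0.03932, so 148 × 0.03932 = 5.819 μSv/h.
Dose = rate × time = 5.819 μSv/h × 3.833 h = 22.30 μSv.

22.3 μSv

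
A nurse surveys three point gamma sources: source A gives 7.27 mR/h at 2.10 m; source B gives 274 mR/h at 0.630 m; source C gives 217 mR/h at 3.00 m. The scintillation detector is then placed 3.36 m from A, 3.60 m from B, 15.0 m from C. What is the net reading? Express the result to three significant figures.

By superposition, sum each source's inverse-square contribution:
A: 7.27 × (2.10/3.36)² = 2.840 mR/h
B: 274 × (0.630/3.60)² = 8.391 mR/h
C: 217 × (3.00/15.0)² = 8.680 mR/h
Total = 2.840 + 8.391 + 8.680 = 19.91 mR/h.

19.9 mR/h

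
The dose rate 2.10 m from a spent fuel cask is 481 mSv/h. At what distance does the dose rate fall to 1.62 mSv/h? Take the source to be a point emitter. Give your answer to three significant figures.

Intensity scales as (d₁/d₂)², so d₂ = d₁·√(I₁/I₂).
I₁/I₂ = 481/1.62 = 296.9, so d₂ = 2.10 × √296.9 = 36.18 m.

36.2 m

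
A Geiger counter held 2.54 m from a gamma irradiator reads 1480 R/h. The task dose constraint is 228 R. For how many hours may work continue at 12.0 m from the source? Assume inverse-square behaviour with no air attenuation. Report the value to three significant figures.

3.44 h

Using I₁d₁² = I₂d₂², rate at 12.0 m:
1480 × (2.54/12.0)² = 1480 × 0.04480 = 66.30 R/h.
Stay time = 228 R ÷ 66.30 R/h = 3.439 h.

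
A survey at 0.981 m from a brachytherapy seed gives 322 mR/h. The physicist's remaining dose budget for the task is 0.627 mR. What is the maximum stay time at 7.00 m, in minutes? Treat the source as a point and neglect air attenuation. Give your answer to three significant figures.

By the inverse-square law, rate at 7.00 m:
322 × (0.981/7.00)² = 322 × 0.01964 = 6.324 mR/h.
Stay time = 0.627 mR ÷ 6.324 mR/h = 0.09915 h = 5.949 min.

5.95 min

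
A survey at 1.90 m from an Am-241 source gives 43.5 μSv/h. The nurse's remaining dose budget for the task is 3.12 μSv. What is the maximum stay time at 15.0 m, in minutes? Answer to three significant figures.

268 min

Intensity scales as (d₁/d₂)², so rate at 15.0 m:
43.5 × (1.90/15.0)² = 43.5 × 0.01604 = 0.6977 μSv/h.
Stay time = 3.12 μSv ÷ 0.6977 μSv/h = 4.472 h = 268.3 min.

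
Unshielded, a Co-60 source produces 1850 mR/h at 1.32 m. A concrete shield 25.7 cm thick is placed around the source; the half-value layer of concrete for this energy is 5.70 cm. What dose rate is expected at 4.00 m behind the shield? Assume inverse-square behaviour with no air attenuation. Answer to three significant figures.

8.85 mR/h

Distance alone: (1.32/4.00)² = 0.1089, so 1850 × 0.1089 = 201.5 mR/h.
Shield: 25.7/5.70 = 4.509 half-value layers → attenuation 2^(−4.509) = 0.04392.
Combined: 201.5 × 0.04392 = 8.850 mR/h.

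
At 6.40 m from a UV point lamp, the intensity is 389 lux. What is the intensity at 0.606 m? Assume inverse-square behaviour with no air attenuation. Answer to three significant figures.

43400 lux

Since intensity falls as 1/r², the rate at 0.606 m is
389 × (6.40/0.606)² = 389 × 111.5 = 43370 lux.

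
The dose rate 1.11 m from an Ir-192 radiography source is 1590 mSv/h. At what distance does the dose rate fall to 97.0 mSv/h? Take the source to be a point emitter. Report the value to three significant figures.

4.49 m

Using I₁d₁² = I₂d₂², d₂ = d₁·√(I₁/I₂).
I₁/I₂ = 1590/97.0 = 16.39, so d₂ = 1.11 × √16.39 = 4.494 m.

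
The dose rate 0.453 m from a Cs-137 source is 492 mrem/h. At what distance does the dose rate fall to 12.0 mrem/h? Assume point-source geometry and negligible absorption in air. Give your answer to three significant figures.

2.90 m

Since intensity falls as 1/r², d₂ = d₁·√(I₁/I₂).
I₁/I₂ = 492/12.0 = 41.00, so d₂ = 0.453 × √41.00 = 2.901 m.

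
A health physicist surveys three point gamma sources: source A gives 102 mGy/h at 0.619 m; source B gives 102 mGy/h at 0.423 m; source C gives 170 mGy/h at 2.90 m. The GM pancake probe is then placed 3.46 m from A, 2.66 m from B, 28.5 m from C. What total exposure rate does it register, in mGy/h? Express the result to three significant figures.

7.60 mGy/h

By superposition, sum each source's inverse-square contribution:
A: 102 × (0.619/3.46)² = 3.265 mGy/h
B: 102 × (0.423/2.66)² = 2.579 mGy/h
C: 170 × (2.90/28.5)² = 1.760 mGy/h
Total = 3.265 + 2.579 + 1.760 = 7.604 mGy/h.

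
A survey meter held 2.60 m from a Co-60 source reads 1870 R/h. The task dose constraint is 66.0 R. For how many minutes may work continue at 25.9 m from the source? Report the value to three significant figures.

By the inverse-square law, rate at 25.9 m:
1870 × (2.60/25.9)² = 1870 × 0.01008 = 18.85 R/h.
Stay time = 66.0 R ÷ 18.85 R/h = 3.501 h = 210.1 min.

210 min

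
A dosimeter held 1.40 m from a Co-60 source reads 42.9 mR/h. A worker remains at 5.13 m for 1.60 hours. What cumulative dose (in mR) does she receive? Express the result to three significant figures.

Applying the 1/r² law, rate at 5.13 m:
42.9 × (1.40/5.13)² = 42.9 × 0.07448 = 3.195 mR/h.
Dose = rate × time = 3.195 mR/h × 1.600 h = 5.112 mR.

5.11 mR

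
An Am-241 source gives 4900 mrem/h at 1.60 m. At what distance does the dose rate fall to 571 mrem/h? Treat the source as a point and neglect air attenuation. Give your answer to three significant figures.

By the inverse-square law, d₂ = d₁·√(I₁/I₂).
I₁/I₂ = 4900/571 = 8.581, so d₂ = 1.60 × √8.581 = 4.687 m.

4.69 m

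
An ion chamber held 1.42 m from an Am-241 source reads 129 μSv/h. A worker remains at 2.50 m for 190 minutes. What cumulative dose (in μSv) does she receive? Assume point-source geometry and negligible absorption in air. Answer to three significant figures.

132 μSv

Applying the 1/r² law, rate at 2.50 m:
129 × (1.42/2.50)² = 129 × 0.3226 = 41.62 μSv/h.
Dose = rate × time = 41.62 μSv/h × 3.167 h = 131.8 μSv.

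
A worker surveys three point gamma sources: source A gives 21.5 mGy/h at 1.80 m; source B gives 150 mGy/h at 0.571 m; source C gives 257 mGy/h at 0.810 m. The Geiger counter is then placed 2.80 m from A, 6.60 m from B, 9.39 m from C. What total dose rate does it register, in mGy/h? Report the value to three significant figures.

Each source contributes Iᵢ·(dᵢ/rᵢ)²; contributions add.
A: 21.5 × (1.80/2.80)² = 8.885 mGy/h
B: 150 × (0.571/6.60)² = 1.123 mGy/h
C: 257 × (0.810/9.39)² = 1.912 mGy/h
Total = 8.885 + 1.123 + 1.912 = 11.92 mGy/h.

11.9 mGy/h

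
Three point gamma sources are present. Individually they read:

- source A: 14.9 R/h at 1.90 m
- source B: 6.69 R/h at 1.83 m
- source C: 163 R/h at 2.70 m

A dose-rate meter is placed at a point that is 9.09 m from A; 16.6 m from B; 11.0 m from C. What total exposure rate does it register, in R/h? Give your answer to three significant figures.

By superposition, sum each source's inverse-square contribution:
A: 14.9 × (1.90/9.09)² = 0.6510 R/h
B: 6.69 × (1.83/16.6)² = 0.08130 R/h
C: 163 × (2.70/11.0)² = 9.820 R/h
Total = 0.6510 + 0.08130 + 9.820 = 10.55 R/h.

10.6 R/h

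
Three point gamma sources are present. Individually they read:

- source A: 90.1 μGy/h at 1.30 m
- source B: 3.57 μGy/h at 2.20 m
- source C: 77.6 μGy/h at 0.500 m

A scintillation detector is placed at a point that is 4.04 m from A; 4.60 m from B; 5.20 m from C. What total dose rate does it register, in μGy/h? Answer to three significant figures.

10.9 μGy/h

Each source contributes Iᵢ·(dᵢ/rᵢ)²; contributions add.
A: 90.1 × (1.30/4.04)² = 9.329 μGy/h
B: 3.57 × (2.20/4.60)² = 0.8166 μGy/h
C: 77.6 × (0.500/5.20)² = 0.7175 μGy/h
Total = 9.329 + 0.8166 + 0.7175 = 10.86 μGy/h.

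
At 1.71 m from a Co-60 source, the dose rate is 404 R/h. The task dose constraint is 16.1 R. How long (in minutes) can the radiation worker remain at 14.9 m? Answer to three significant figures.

182 min

Using I₁d₁² = I₂d₂², rate at 14.9 m:
(1.71/14.9)² = 0.01317, so 404 × 0.01317 = 5.321 R/h.
Stay time = 16.1 R ÷ 5.321 R/h = 3.026 h = 181.6 min.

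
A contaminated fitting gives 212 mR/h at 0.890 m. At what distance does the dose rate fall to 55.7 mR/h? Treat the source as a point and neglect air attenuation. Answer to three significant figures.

By the inverse-square law, d₂ = d₁·√(I₁/I₂).
I₁/I₂ = 212/55.7 = 3.806, so d₂ = 0.890 × √3.806 = 1.736 m.

1.74 m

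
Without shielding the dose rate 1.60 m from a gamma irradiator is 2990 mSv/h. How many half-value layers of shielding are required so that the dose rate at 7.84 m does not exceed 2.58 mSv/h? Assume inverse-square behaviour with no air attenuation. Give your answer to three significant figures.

At 7.84 m, distance alone gives (1.60/7.84)² = 0.04165, so 2990 × 0.04165 = 124.5 mSv/h.
Further attenuation needed: 124.5/2.58 = 48.26.
n = log₂(48.26) = 5.593 half-value layers.

5.59 half-value layers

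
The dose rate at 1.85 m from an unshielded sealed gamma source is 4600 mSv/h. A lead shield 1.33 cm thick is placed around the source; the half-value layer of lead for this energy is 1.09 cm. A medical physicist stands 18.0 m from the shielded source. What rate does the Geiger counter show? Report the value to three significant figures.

20.9 mSv/h

Distance alone: 4600 × (1.85/18.0)² = 4600 × 0.01056 = 48.58 mSv/h.
Shield: 1.33/1.09 = 1.220 half-value layers → attenuation 2^(−1.220) = 0.4293.
Combined: 48.58 × 0.4293 = 20.86 mSv/h.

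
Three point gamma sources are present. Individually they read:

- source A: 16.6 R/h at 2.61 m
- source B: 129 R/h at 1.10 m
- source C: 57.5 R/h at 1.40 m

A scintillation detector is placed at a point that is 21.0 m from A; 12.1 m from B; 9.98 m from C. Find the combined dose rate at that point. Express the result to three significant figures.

2.45 R/h

By superposition, sum each source's inverse-square contribution:
A: 16.6 × (2.61/21.0)² = 0.2564 R/h
B: 129 × (1.10/12.1)² = 1.066 R/h
C: 57.5 × (1.40/9.98)² = 1.132 R/h
Total = 0.2564 + 1.066 + 1.132 = 2.454 R/h.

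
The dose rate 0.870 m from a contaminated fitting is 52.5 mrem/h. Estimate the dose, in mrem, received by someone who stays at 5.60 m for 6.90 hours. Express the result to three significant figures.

Since intensity falls as 1/r², rate at 5.60 m:
(0.870/5.60)² = 0.02414, so 52.5 × 0.02414 = 1.267 mrem/h.
Dose = rate × time = 1.267 mrem/h × 6.900 h = 8.742 mrem.

8.74 mrem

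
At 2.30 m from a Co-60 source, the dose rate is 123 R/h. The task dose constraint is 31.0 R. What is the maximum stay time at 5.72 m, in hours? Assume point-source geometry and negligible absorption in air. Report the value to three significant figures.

By the inverse-square law, rate at 5.72 m:
123 × (2.30/5.72)² = 123 × 0.1617 = 19.89 R/h.
Stay time = 31.0 R ÷ 19.89 R/h = 1.559 h.

1.56 h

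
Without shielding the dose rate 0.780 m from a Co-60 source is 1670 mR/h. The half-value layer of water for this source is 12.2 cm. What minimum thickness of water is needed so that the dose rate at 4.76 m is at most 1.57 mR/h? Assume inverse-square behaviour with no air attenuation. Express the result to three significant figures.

At 4.76 m, distance alone gives (0.780/4.76)² = 0.02685, so 1670 × 0.02685 = 44.84 mR/h.
Further attenuation needed: 44.84/1.57 = 28.56.
n = log₂(28.56) = 4.836 half-value layers.
Thickness = 4.836 × 12.2 cm = 59.00 cm.

59.0 cm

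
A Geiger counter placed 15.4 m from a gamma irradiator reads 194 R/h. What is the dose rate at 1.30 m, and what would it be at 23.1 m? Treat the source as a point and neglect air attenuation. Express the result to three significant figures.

27200 R/h; 86.2 R/h

Applying the 1/r² law,
At 1.30 m: (15.4/1.30)² = 140.3, so 194 × 140.3 = 27220 R/h
At 23.1 m: (1.30/23.1)² = 0.003167, so 27220 × 0.003167 = 86.21 R/h.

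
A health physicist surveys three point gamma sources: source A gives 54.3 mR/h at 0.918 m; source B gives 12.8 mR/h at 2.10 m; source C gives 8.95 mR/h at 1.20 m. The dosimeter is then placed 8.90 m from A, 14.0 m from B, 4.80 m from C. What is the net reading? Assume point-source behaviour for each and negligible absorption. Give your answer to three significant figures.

1.43 mR/h

By superposition, sum each source's inverse-square contribution:
A: 54.3 × (0.918/8.90)² = 0.5777 mR/h
B: 12.8 × (2.10/14.0)² = 0.2880 mR/h
C: 8.95 × (1.20/4.80)² = 0.5594 mR/h
Total = 0.5777 + 0.2880 + 0.5594 = 1.425 mR/h.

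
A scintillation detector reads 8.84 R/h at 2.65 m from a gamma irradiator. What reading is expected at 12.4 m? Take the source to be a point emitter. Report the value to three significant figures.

Since intensity falls as 1/r², the rate at 12.4 m is
(2.65/12.4)² = 0.04567, so 8.84 × 0.04567 = 0.4037 R/h.

0.404 R/h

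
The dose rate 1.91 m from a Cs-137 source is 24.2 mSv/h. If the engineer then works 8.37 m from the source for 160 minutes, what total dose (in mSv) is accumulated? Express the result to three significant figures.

3.36 mSv

Intensity scales as (d₁/d₂)², so rate at 8.37 m:
24.2 × (1.91/8.37)² = 24.2 × 0.05207 = 1.260 mSv/h.
Dose = rate × time = 1.260 mSv/h × 2.667 h = 3.360 mSv.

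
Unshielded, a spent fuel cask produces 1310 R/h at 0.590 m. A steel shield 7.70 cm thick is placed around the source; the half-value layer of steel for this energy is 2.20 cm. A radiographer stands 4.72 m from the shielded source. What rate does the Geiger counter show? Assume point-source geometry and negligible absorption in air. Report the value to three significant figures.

1.81 R/h

Distance alone: (0.590/4.72)² = 0.01562, so 1310 × 0.01562 = 20.46 R/h.
Shield: 7.70/2.20 = 3.500 half-value layers → attenuation 2^(−3.500) = 0.08839.
Combined: 20.46 × 0.08839 = 1.808 R/h.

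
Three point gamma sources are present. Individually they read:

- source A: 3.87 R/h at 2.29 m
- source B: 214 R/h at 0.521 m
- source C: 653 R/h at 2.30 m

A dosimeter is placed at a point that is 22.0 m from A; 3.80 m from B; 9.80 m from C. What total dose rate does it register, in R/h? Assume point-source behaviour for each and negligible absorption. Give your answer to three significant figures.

By superposition, sum each source's inverse-square contribution:
A: 3.87 × (2.29/22.0)² = 0.04193 R/h
B: 214 × (0.521/3.80)² = 4.023 R/h
C: 653 × (2.30/9.80)² = 35.97 R/h
Total = 0.04193 + 4.023 + 35.97 = 40.03 R/h.

40.0 R/h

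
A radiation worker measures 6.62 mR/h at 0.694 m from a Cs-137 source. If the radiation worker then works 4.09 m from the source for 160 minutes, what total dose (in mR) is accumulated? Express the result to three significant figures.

0.508 mR

Using I₁d₁² = I₂d₂², rate at 4.09 m:
(0.694/4.09)² = 0.02879, so 6.62 × 0.02879 = 0.1906 mR/h.
Dose = rate × time = 0.1906 mR/h × 2.667 h = 0.5083 mR.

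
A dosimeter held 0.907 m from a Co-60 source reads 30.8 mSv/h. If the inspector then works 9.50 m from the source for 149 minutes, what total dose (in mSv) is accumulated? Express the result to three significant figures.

0.697 mSv

By the inverse-square law, rate at 9.50 m:
(0.907/9.50)² = 0.009115, so 30.8 × 0.009115 = 0.2807 mSv/h.
Dose = rate × time = 0.2807 mSv/h × 2.483 h = 0.6970 mSv.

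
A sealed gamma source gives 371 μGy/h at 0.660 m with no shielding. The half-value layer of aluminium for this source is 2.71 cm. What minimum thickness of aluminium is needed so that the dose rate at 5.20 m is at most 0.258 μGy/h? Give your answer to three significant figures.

At 5.20 m, distance alone gives 371 × (0.660/5.20)² = 371 × 0.01611 = 5.977 μGy/h.
Further attenuation needed: 5.977/0.258 = 23.17.
n = log₂(23.17) = 4.534 half-value layers.
Thickness = 4.534 × 2.71 cm = 12.29 cm.

12.3 cm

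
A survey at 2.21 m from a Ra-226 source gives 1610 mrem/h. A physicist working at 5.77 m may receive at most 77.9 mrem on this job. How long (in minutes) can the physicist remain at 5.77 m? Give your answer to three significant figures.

Intensity scales as (d₁/d₂)², so rate at 5.77 m:
1610 × (2.21/5.77)² = 1610 × 0.1467 = 236.2 mrem/h.
Stay time = 77.9 mrem ÷ 236.2 mrem/h = 0.3298 h = 19.79 min.

19.8 min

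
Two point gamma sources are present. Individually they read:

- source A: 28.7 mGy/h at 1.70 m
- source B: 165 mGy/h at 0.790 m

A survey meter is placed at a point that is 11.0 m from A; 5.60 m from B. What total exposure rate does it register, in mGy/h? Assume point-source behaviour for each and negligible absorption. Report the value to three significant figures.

By superposition, sum each source's inverse-square contribution:
A: 28.7 × (1.70/11.0)² = 0.6855 mGy/h
B: 165 × (0.790/5.60)² = 3.284 mGy/h
Total = 0.6855 + 3.284 = 3.970 mGy/h.

3.97 mGy/h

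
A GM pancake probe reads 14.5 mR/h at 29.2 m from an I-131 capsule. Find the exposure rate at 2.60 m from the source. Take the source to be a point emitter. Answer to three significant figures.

Since intensity falls as 1/r², the rate at 2.60 m is
14.5 × (29.2/2.60)² = 14.5 × 126.1 = 1828 mR/h.

1830 mR/h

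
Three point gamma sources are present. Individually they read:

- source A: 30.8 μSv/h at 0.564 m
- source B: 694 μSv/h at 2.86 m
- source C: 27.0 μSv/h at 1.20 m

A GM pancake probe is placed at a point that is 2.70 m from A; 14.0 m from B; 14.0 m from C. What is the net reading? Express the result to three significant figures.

30.5 μSv/h

Each source contributes Iᵢ·(dᵢ/rᵢ)²; contributions add.
A: 30.8 × (0.564/2.70)² = 1.344 μSv/h
B: 694 × (2.86/14.0)² = 28.96 μSv/h
C: 27.0 × (1.20/14.0)² = 0.1984 μSv/h
Total = 1.344 + 28.96 + 0.1984 = 30.50 μSv/h.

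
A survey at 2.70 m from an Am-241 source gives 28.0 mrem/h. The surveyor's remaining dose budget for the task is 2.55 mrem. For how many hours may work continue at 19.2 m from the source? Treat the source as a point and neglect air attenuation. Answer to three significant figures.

Since intensity falls as 1/r², rate at 19.2 m:
(2.70/19.2)² = 0.01978, so 28.0 × 0.01978 = 0.5538 mrem/h.
Stay time = 2.55 mrem ÷ 0.5538 mrem/h = 4.605 h.

4.61 h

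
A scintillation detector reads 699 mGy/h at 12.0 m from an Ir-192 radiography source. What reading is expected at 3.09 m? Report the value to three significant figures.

10500 mGy/h

By the inverse-square law, the rate at 3.09 m is
699 × (12.0/3.09)² = 699 × 15.08 = 10540 mGy/h.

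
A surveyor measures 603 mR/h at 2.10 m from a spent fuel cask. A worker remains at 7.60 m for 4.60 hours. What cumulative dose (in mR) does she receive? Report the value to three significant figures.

212 mR

By the inverse-square law, rate at 7.60 m:
(2.10/7.60)² = 0.07635, so 603 × 0.07635 = 46.04 mR/h.
Dose = rate × time = 46.04 mR/h × 4.600 h = 211.8 mR.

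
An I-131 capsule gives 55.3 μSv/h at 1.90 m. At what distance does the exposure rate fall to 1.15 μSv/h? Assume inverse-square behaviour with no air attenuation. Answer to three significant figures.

13.2 m

Using I₁d₁² = I₂d₂², d₂ = d₁·√(I₁/I₂).
I₁/I₂ = 55.3/1.15 = 48.09, so d₂ = 1.90 × √48.09 = 13.18 m.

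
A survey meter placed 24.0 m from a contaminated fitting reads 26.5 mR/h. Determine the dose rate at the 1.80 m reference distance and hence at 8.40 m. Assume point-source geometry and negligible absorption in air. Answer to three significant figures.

Since intensity falls as 1/r²,
At 1.80 m: 26.5 × (24.0/1.80)² = 26.5 × 177.8 = 4712 mR/h
At 8.40 m: 4712 × (1.80/8.40)² = 4712 × 0.04592 = 216.4 mR/h.

4710 mR/h; 216 mR/h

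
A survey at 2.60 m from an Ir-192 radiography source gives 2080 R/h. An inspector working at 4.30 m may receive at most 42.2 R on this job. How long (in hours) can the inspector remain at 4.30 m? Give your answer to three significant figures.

By the inverse-square law, rate at 4.30 m:
(2.60/4.30)² = 0.3656, so 2080 × 0.3656 = 760.4 R/h.
Stay time = 42.2 R ÷ 760.4 R/h = 0.05550 h.

0.0555 h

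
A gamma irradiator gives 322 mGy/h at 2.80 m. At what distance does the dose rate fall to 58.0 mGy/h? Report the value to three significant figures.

6.60 m

Using I₁d₁² = I₂d₂², d₂ = d₁·√(I₁/I₂).
I₁/I₂ = 322/58.0 = 5.552, so d₂ = 2.80 × √5.552 = 6.598 m.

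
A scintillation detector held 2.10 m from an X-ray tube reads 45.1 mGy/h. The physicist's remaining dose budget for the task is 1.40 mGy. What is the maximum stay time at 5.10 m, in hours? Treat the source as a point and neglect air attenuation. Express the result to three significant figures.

Applying the 1/r² law, rate at 5.10 m:
(2.10/5.10)² = 0.1696, so 45.1 × 0.1696 = 7.649 mGy/h.
Stay time = 1.40 mGy ÷ 7.649 mGy/h = 0.1830 h.

0.183 h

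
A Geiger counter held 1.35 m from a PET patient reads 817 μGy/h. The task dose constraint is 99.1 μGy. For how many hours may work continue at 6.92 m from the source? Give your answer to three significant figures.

Since intensity falls as 1/r², rate at 6.92 m:
(1.35/6.92)² = 0.03806, so 817 × 0.03806 = 31.10 μGy/h.
Stay time = 99.1 μGy ÷ 31.10 μGy/h = 3.186 h.

3.19 h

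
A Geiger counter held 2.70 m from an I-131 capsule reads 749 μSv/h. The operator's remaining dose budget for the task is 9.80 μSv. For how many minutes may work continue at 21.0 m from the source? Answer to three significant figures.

47.5 min

Using I₁d₁² = I₂d₂², rate at 21.0 m:
749 × (2.70/21.0)² = 749 × 0.01653 = 12.38 μSv/h.
Stay time = 9.80 μSv ÷ 12.38 μSv/h = 0.7916 h = 47.50 min.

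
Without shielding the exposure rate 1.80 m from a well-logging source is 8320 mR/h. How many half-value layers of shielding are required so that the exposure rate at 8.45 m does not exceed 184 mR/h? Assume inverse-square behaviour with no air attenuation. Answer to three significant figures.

1.04 half-value layers

At 8.45 m, distance alone gives 8320 × (1.80/8.45)² = 8320 × 0.04538 = 377.6 mR/h.
Further attenuation needed: 377.6/184 = 2.052.
n = log₂(2.052) = 1.037 half-value layers.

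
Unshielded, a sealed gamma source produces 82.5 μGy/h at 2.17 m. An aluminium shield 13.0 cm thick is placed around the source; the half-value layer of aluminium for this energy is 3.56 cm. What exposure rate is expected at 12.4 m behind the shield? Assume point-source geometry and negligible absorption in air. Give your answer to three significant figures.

0.201 μGy/h

Distance alone: 82.5 × (2.17/12.4)² = 82.5 × 0.03062 = 2.526 μGy/h.
Shield: 13.0/3.56 = 3.652 half-value layers → attenuation 2^(−3.652) = 0.07955.
Combined: 2.526 × 0.07955 = 0.2009 μGy/h.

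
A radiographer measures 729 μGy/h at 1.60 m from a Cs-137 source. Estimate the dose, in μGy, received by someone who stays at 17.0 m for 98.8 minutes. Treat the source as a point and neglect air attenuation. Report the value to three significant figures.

10.6 μGy

By the inverse-square law, rate at 17.0 m:
(1.60/17.0)² = 0.008858, so 729 × 0.008858 = 6.457 μGy/h.
Dose = rate × time = 6.457 μGy/h × 1.647 h = 10.63 μGy.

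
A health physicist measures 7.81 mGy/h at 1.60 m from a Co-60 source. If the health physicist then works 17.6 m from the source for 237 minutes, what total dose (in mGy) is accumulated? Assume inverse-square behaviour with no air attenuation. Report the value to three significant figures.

0.255 mGy

Since intensity falls as 1/r², rate at 17.6 m:
(1.60/17.6)² = 0.008264, so 7.81 × 0.008264 = 0.06454 mGy/h.
Dose = rate × time = 0.06454 mGy/h × 3.950 h = 0.2549 mGy.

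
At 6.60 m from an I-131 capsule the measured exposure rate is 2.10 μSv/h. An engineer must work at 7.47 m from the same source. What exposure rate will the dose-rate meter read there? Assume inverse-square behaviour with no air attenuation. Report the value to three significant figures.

1.64 μSv/h

By the inverse-square law, scaling from 6.60 m to 7.47 m:
(6.60/7.47)² = 0.7806, so 2.10 × 0.7806 = 1.639 μSv/h.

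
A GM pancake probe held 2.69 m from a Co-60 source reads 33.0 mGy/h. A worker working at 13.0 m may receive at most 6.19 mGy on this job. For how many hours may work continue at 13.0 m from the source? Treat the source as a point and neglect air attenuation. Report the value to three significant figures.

Since intensity falls as 1/r², rate at 13.0 m:
33.0 × (2.69/13.0)² = 33.0 × 0.04282 = 1.413 mGy/h.
Stay time = 6.19 mGy ÷ 1.413 mGy/h = 4.381 h.

4.38 h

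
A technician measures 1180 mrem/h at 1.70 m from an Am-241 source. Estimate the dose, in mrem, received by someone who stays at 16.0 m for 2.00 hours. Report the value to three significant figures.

Since intensity falls as 1/r², rate at 16.0 m:
(1.70/16.0)² = 0.01129, so 1180 × 0.01129 = 13.32 mrem/h.
Dose = rate × time = 13.32 mrem/h × 2.000 h = 26.64 mrem.

26.6 mrem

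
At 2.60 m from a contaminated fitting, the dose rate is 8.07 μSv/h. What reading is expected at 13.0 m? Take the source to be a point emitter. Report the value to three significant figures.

Using I₁d₁² = I₂d₂², the rate at 13.0 m is
8.07 × (2.60/13.0)² = 8.07 × 0.04000 = 0.3228 μSv/h.

0.323 μSv/h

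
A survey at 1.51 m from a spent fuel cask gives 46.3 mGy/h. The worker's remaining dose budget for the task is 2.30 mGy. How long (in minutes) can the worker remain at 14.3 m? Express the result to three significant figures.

267 min

Since intensity falls as 1/r², rate at 14.3 m:
46.3 × (1.51/14.3)² = 46.3 × 0.01115 = 0.5162 mGy/h.
Stay time = 2.30 mGy ÷ 0.5162 mGy/h = 4.456 h = 267.4 min.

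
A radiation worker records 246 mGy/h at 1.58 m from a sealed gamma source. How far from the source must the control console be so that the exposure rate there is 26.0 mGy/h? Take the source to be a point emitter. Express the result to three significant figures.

4.86 m

Since intensity falls as 1/r², d₂ = d₁·√(I₁/I₂).
I₁/I₂ = 246/26.0 = 9.462, so d₂ = 1.58 × √9.462 = 4.860 m.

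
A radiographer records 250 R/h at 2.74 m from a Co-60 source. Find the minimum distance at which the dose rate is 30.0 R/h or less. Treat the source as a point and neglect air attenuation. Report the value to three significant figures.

Using I₁d₁² = I₂d₂², d₂ = d₁·√(I₁/I₂).
I₁/I₂ = 250/30.0 = 8.333, so d₂ = 2.74 × √8.333 = 7.910 m.

7.91 m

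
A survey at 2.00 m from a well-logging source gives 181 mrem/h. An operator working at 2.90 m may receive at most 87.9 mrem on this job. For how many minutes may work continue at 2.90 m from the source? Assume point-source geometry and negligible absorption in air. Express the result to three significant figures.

Applying the 1/r² law, rate at 2.90 m:
181 × (2.00/2.90)² = 181 × 0.4756 = 86.08 mrem/h.
Stay time = 87.9 mrem ÷ 86.08 mrem/h = 1.021 h = 61.26 min.

61.3 min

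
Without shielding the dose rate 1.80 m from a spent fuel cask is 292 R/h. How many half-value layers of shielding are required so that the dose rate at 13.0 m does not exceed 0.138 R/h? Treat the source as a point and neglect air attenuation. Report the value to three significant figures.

5.34 half-value layers

At 13.0 m, distance alone gives 292 × (1.80/13.0)² = 292 × 0.01917 = 5.598 R/h.
Further attenuation needed: 5.598/0.138 = 40.57.
n = log₂(40.57) = 5.342 half-value layers.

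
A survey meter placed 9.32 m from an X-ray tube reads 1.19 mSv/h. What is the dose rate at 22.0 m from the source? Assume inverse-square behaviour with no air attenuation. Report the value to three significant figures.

0.214 mSv/h

Since intensity falls as 1/r², scaling from 9.32 m to 22.0 m:
1.19 × (9.32/22.0)² = 1.19 × 0.1795 = 0.2136 mSv/h.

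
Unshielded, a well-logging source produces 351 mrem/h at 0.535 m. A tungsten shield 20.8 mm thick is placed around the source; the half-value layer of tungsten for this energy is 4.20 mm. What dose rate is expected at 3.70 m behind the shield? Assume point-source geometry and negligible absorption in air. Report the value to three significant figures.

Distance alone: 351 × (0.535/3.70)² = 351 × 0.02091 = 7.339 mrem/h.
Shield: 20.8/4.20 = 4.952 half-value layers → attenuation 2^(−4.952) = 0.03231.
Combined: 7.339 × 0.03231 = 0.2371 mrem/h.

0.237 mrem/h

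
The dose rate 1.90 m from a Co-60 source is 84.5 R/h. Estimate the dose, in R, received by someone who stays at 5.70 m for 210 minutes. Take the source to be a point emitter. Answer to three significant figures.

By the inverse-square law, rate at 5.70 m:
84.5 × (1.90/5.70)² = 84.5 × 0.1111 = 9.388 R/h.
Dose = rate × time = 9.388 R/h × 3.500 h = 32.86 R.

32.9 R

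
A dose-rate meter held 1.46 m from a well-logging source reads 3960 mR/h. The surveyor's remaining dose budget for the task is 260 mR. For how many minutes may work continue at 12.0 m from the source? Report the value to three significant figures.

By the inverse-square law, rate at 12.0 m:
3960 × (1.46/12.0)² = 3960 × 0.01480 = 58.61 mR/h.
Stay time = 260 mR ÷ 58.61 mR/h = 4.436 h = 266.2 min.

266 min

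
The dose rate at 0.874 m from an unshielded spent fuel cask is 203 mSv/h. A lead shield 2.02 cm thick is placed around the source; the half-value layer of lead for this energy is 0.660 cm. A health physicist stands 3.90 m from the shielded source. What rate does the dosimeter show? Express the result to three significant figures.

1.22 mSv/h

Distance alone: 203 × (0.874/3.90)² = 203 × 0.05022 = 10.19 mSv/h.
Shield: 2.02/0.660 = 3.061 half-value layers → attenuation 2^(−3.061) = 0.1198.
Combined: 10.19 × 0.1198 = 1.221 mSv/h.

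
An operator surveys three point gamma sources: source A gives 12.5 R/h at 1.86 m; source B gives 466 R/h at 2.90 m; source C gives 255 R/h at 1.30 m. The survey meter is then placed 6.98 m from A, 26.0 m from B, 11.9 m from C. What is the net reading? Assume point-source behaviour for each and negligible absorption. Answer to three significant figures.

Each source contributes Iᵢ·(dᵢ/rᵢ)²; contributions add.
A: 12.5 × (1.86/6.98)² = 0.8876 R/h
B: 466 × (2.90/26.0)² = 5.797 R/h
C: 255 × (1.30/11.9)² = 3.043 R/h
Total = 0.8876 + 5.797 + 3.043 = 9.728 R/h.

9.73 R/h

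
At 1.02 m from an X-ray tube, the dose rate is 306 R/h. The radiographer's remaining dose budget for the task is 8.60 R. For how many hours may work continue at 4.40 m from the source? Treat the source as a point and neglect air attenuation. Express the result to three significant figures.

0.523 h

Using I₁d₁² = I₂d₂², rate at 4.40 m:
(1.02/4.40)² = 0.05374, so 306 × 0.05374 = 16.44 R/h.
Stay time = 8.60 R ÷ 16.44 R/h = 0.5231 h.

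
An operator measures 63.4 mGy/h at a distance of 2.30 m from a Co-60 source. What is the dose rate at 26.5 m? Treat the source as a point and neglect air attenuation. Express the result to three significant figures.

Using I₁d₁² = I₂d₂², the rate at 26.5 m is
63.4 × (2.30/26.5)² = 63.4 × 0.007533 = 0.4776 mGy/h.

0.478 mGy/h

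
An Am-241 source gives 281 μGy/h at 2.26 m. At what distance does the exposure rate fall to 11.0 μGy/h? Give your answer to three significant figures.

Since intensity falls as 1/r², d₂ = d₁·√(I₁/I₂).
I₁/I₂ = 281/11.0 = 25.55, so d₂ = 2.26 × √25.55 = 11.42 m.

11.4 m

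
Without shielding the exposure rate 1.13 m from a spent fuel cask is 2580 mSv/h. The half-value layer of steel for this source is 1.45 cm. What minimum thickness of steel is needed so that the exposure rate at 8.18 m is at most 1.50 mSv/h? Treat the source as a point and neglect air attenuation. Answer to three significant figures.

At 8.18 m, distance alone gives 2580 × (1.13/8.18)² = 2580 × 0.01908 = 49.23 mSv/h.
Further attenuation needed: 49.23/1.50 = 32.82.
n = log₂(32.82) = 5.037 half-value layers.
Thickness = 5.037 × 1.45 cm = 7.304 cm.

7.30 cm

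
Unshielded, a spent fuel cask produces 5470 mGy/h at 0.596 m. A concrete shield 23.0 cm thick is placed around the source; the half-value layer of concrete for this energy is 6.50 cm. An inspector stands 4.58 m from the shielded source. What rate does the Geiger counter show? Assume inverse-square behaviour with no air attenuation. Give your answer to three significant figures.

7.97 mGy/h

Distance alone: 5470 × (0.596/4.58)² = 5470 × 0.01693 = 92.61 mGy/h.
Shield: 23.0/6.50 = 3.538 half-value layers → attenuation 2^(−3.538) = 0.08609.
Combined: 92.61 × 0.08609 = 7.973 mGy/h.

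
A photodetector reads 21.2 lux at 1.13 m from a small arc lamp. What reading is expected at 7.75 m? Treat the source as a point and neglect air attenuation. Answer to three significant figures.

0.451 lux

Since intensity falls as 1/r², the rate at 7.75 m is
21.2 × (1.13/7.75)² = 21.2 × 0.02126 = 0.4507 lux.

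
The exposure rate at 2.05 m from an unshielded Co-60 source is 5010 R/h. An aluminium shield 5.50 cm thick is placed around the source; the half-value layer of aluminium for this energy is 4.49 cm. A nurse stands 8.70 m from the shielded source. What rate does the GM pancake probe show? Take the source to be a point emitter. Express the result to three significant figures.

Distance alone: 5010 × (2.05/8.70)² = 5010 × 0.05552 = 278.2 R/h.
Shield: 5.50/4.49 = 1.225 half-value layers → attenuation 2^(−1.225) = 0.4278.
Combined: 278.2 × 0.4278 = 119.0 R/h.

119 R/h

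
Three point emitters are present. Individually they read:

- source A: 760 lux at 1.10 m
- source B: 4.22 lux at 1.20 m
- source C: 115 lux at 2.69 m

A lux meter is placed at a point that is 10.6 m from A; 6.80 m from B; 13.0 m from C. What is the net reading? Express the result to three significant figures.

13.2 lux

Each source contributes Iᵢ·(dᵢ/rᵢ)²; contributions add.
A: 760 × (1.10/10.6)² = 8.184 lux
B: 4.22 × (1.20/6.80)² = 0.1314 lux
C: 115 × (2.69/13.0)² = 4.924 lux
Total = 8.184 + 0.1314 + 4.924 = 13.24 lux.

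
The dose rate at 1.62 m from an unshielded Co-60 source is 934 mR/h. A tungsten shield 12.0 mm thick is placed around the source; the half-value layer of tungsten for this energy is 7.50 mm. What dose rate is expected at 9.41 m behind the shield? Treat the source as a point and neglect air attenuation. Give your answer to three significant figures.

9.13 mR/h

Distance alone: 934 × (1.62/9.41)² = 934 × 0.02964 = 27.68 mR/h.
Shield: 12.0/7.50 = 1.600 half-value layers → attenuation 2^(−1.600) = 0.3299.
Combined: 27.68 × 0.3299 = 9.132 mR/h.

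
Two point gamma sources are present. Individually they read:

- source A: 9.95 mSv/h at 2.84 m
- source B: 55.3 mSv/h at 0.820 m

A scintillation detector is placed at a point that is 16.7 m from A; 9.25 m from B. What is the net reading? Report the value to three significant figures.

0.722 mSv/h

Each source contributes Iᵢ·(dᵢ/rᵢ)²; contributions add.
A: 9.95 × (2.84/16.7)² = 0.2878 mSv/h
B: 55.3 × (0.820/9.25)² = 0.4346 mSv/h
Total = 0.2878 + 0.4346 = 0.7224 mSv/h.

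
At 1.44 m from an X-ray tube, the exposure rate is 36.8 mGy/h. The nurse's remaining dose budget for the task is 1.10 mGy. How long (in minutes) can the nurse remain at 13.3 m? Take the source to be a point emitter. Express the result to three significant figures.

153 min

Using I₁d₁² = I₂d₂², rate at 13.3 m:
(1.44/13.3)² = 0.01172, so 36.8 × 0.01172 = 0.4313 mGy/h.
Stay time = 1.10 mGy ÷ 0.4313 mGy/h = 2.550 h = 153.0 min.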